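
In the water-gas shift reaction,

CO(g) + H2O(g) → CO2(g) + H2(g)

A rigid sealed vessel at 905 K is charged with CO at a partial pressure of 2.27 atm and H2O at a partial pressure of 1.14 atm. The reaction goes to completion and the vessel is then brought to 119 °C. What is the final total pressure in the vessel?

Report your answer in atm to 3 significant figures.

Because the vessel is rigid and T is held at 905 K, work the stoichiometry in partial pressures (P_i = n_iRT/V).
P(H2O) required for 2.27 atm of CO = (1/1) × 2.27 = 2.270 atm; available 1.14 atm, so H2O is limiting.
P(CO) remaining = 2.27 − (1/1) × 1.14 = 1.130 atm
P(gaseous products) = (1+1)/1 × 1.14 = 2.280 atm
P_total at 905 K = 1.130 + 2.280 = 3.410 atm
Scaling to 119 °C: P = 3.410 × 392.15/905 = 1.478 atm

1.48 atm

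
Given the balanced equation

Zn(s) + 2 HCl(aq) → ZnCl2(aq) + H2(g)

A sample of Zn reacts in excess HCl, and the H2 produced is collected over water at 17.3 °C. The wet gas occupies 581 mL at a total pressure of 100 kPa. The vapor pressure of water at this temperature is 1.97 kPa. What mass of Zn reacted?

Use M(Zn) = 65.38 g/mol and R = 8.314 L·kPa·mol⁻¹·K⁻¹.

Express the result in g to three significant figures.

1.54 g

P(H2) = 100 − 1.97 = 98.03 kPa
n(H2) = PV/RT = (98.03 × 0.5810) / (8.314 × 290.45) = 0.02359 mol
n(Zn) = (1/1) × 0.02359 = 0.02359 mol
m(Zn) = 0.02359 × 65.38 = 1.542 g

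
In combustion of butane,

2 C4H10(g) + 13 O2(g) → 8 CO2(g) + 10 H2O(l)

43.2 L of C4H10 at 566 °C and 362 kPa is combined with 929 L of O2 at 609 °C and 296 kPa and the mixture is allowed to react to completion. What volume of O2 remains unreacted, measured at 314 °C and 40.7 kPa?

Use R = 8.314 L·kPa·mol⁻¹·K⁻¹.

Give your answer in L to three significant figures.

2750 L

n(C4H10) = PV/RT = (362 × 43.2) / (8.314 × 839.15) = 2.242 mol
n(O2) = PV/RT = (296 × 929) / (8.314 × 882.15) = 37.49 mol
For 2.242 mol C4H10, stoichiometry requires (13/2) × 2.242 = 14.57 mol O2; 37.49 mol is available, so C4H10 is limiting.
n(O2) consumed = (13/2) × 2.242 = 14.57 mol; remaining = 37.49 − 14.57 = 22.92 mol
V(O2) = nRT/P = 22.92 × 8.314 × 587.15 / 40.7 = 2749 L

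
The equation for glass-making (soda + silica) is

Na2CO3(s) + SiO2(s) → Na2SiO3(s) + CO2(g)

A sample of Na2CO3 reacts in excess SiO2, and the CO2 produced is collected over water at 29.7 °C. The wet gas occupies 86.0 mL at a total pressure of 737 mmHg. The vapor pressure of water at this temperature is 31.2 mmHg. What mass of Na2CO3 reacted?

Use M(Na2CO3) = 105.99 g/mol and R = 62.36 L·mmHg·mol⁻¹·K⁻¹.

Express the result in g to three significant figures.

P(CO2) = 737 − 31.2 = 705.8 mmHg
n(CO2) = PV/RT = (705.8 × 0.08600) / (62.36 × 302.85) = 0.003214 mol
n(Na2CO3) = (1/1) × 0.003214 = 0.003214 mol
m(Na2CO3) = 0.003214 × 105.99 = 0.3407 g

0.341 g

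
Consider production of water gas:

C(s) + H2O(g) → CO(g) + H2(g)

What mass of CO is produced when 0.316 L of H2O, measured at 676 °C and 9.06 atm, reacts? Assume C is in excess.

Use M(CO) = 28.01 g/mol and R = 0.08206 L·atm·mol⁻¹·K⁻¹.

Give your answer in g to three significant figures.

1.03 g

n(H2O) = PV/RT = (9.06 × 0.316) / (0.08206 × 949.15) = 0.03676 mol
n(CO) = (1/1) × 0.03676 = 0.03676 mol
m(CO) = 0.03676 × 28.01 = 1.030 g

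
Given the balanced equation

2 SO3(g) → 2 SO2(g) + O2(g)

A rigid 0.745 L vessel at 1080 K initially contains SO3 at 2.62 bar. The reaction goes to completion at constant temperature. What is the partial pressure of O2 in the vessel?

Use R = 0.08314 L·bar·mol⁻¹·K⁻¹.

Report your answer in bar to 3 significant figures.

1.31 bar

n(SO3)₀ = PV/RT = (2.62 × 0.745) / (0.08314 × 1080) = 0.02174 mol
n(O2) = (1/2) × 0.02174 = 0.01087 mol
P(O2) = nRT/V = 0.01087 × 0.08314 × 1080 / 0.745 = 1.310 bar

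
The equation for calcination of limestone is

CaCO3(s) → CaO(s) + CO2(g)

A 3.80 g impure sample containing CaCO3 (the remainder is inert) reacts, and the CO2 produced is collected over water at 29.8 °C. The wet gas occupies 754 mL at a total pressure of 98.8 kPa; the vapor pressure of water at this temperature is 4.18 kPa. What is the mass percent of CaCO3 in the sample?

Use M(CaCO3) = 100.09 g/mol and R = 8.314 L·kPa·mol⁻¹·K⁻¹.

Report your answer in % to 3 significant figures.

P(CO2) = 98.8 − 4.18 = 94.62 kPa
n(CO2) = PV/RT = (94.62 × 0.7540) / (8.314 × 302.95) = 0.02833 mol
n(CaCO3) = (1/1) × 0.02833 = 0.02833 mol
m(CaCO3) = 0.02833 × 100.09 = 2.836 g
%CaCO3 = 2.836 / 3.80 × 100 = 74.63%

74.6 %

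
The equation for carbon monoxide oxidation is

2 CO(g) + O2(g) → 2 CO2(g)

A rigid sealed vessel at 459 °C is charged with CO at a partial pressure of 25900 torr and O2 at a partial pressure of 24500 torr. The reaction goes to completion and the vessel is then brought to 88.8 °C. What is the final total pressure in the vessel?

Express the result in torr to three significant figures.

18500 torr

At constant V, partial pressures at 459 °C are proportional to moles, so apply stoichiometry directly to pressures.
P(O2) required for 25900 torr of CO = (1/2) × 25900 = 12950 torr; available 24500 torr, so CO is limiting.
P(O2) remaining = 24500 − (1/2) × 25900 = 11550 torr
P(gaseous products) = (2)/2 × 25900 = 25900 torr
P_total at 459 °C = 11550 + 25900 = 37450 torr
Scaling to 88.8 °C: P = 37450 × 361.95/732.15 = 18510 torr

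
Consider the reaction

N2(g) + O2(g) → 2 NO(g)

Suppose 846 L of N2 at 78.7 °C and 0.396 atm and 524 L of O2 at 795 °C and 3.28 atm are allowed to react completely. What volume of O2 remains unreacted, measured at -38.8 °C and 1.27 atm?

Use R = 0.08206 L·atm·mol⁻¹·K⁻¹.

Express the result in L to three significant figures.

121 L

n(N2) = PV/RT = (0.396 × 846) / (0.08206 × 351.85) = 11.60 mol
n(O2) = PV/RT = (3.28 × 524) / (0.08206 × 1068.15) = 19.61 mol
For 11.60 mol N2, stoichiometry requires (1/1) × 11.60 = 11.60 mol O2; 19.61 mol is available, so N2 is limiting.
n(O2) consumed = (1/1) × 11.60 = 11.60 mol; remaining = 19.61 − 11.60 = 8.010 mol
V(O2) = nRT/P = 8.010 × 0.08206 × 234.35 / 1.27 = 121.3 L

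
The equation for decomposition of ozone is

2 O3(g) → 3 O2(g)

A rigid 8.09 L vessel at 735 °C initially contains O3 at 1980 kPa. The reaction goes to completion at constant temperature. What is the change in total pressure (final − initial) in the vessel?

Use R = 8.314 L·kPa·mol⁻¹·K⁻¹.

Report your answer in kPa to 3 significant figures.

Since T and V are fixed, P_final/P_initial = n_final/n_initial = 3/2.
P_final = (3/2) × 1980 = 2970 kPa; ΔP = 2970 − 1980 = 990.0 kPa

990 kPa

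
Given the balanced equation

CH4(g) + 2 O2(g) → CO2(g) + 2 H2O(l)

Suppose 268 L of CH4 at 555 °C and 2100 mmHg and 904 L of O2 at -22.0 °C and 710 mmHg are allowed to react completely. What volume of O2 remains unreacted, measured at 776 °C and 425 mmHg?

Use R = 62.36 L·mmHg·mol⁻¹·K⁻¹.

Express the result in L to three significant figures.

n(CH4) = PV/RT = (2100 × 268) / (62.36 × 828.15) = 10.90 mol
n(O2) = PV/RT = (710 × 904) / (62.36 × 251.15) = 40.98 mol
For 10.90 mol CH4, stoichiometry requires (2/1) × 10.90 = 21.80 mol O2; 40.98 mol is available, so CH4 is limiting.
n(O2) consumed = (2/1) × 10.90 = 21.80 mol; remaining = 40.98 − 21.80 = 19.18 mol
V(O2) = nRT/P = 19.18 × 62.36 × 1049.15 / 425 = 2953 L

2950 L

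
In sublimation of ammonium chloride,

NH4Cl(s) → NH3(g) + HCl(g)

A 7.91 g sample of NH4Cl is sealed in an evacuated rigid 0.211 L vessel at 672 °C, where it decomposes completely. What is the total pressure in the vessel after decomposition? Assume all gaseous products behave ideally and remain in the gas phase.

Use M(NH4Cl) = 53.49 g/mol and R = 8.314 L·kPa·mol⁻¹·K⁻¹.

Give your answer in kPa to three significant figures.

11000 kPa

n(NH4Cl) = 7.91 / 53.49 = 0.1479 mol
n(gas produced) = (2/1) × 0.1479 = 0.2958 mol
P = nRT/V = 0.2958 × 8.314 × 945.15 / 0.211 = 11020 kPa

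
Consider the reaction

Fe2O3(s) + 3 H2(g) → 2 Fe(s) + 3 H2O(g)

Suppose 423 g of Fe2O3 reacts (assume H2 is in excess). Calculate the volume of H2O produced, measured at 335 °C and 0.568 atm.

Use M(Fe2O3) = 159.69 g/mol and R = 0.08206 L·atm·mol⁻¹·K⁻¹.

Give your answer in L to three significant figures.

n(Fe2O3) = 423.0 / 159.69 = 2.649 mol
n(H2O) = (3/1) × 2.649 = 7.947 mol
V = nRT/P = 7.947 × 0.08206 × 608.15 / 0.568 = 698.2 L

698 L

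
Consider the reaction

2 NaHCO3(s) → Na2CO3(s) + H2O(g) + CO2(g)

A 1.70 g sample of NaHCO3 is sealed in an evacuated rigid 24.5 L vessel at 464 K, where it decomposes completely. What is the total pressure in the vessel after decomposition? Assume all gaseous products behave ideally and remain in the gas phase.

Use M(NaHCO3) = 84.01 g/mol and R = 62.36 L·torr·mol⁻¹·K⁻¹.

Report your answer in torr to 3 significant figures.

23.9 torr

n(NaHCO3) = 1.70 / 84.01 = 0.02024 mol
n(gas produced) = (2/2) × 0.02024 = 0.02024 mol
P = nRT/V = 0.02024 × 62.36 × 464 / 24.5 = 23.90 torr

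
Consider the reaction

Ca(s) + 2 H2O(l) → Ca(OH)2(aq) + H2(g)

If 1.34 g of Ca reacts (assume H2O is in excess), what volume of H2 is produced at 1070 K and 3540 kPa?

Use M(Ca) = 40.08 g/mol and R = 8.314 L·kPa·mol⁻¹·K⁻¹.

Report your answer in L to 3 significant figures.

0.0840 L

n(Ca) = 1.340 / 40.08 = 0.03343 mol
n(H2) = (1/1) × 0.03343 = 0.03343 mol
V = nRT/P = 0.03343 × 8.314 × 1070 / 3540 = 0.08401 L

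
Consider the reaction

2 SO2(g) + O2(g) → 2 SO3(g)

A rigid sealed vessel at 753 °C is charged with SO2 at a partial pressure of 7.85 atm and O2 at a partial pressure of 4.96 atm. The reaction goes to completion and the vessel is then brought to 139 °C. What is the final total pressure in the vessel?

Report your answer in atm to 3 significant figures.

3.57 atm

With V and T fixed, P_i ∝ n_i, so the mole ratios apply directly to partial pressures at 753 °C.
P(O2) required for 7.85 atm of SO2 = (1/2) × 7.85 = 3.925 atm; available 4.96 atm, so SO2 is limiting.
P(O2) remaining = 4.96 − (1/2) × 7.85 = 1.035 atm
P(gaseous products) = (2)/2 × 7.85 = 7.850 atm
P_total at 753 °C = 1.035 + 7.850 = 8.885 atm
Scaling to 139 °C: P = 8.885 × 412.15/1026.15 = 3.569 atm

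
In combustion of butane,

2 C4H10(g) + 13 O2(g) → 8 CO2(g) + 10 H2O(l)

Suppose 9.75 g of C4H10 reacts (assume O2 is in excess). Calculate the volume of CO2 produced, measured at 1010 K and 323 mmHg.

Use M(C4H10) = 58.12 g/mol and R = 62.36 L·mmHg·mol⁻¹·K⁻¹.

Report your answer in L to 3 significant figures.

n(C4H10) = 9.750 / 58.12 = 0.1678 mol
n(CO2) = (8/2) × 0.1678 = 0.6712 mol
V = nRT/P = 0.6712 × 62.36 × 1010 / 323 = 130.9 L

131 L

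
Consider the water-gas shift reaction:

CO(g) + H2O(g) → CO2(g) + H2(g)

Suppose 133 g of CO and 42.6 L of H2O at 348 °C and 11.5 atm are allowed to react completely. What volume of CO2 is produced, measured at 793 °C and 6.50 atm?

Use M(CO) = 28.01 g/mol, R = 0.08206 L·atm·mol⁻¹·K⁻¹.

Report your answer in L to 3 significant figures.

n(CO) = 133 / 28.01 = 4.748 mol
n(H2O) = PV/RT = (11.5 × 42.6) / (0.08206 × 621.15) = 9.611 mol
For 4.748 mol CO, stoichiometry requires (1/1) × 4.748 = 4.748 mol H2O; 9.611 mol is available, so CO is limiting.
n(CO2) = (1/1) × 4.748 = 4.748 mol
V(CO2) = nRT/P = 4.748 × 0.08206 × 1066.15 / 6.50 = 63.91 L

63.9 L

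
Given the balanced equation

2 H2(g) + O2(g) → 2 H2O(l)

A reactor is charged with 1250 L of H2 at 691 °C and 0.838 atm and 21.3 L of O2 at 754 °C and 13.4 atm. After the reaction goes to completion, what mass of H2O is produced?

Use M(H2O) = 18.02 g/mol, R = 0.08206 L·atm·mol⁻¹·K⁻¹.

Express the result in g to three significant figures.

n(H2) = PV/RT = (0.838 × 1250) / (0.08206 × 964.15) = 13.24 mol
n(O2) = PV/RT = (13.4 × 21.3) / (0.08206 × 1027.15) = 3.386 mol
For 13.24 mol H2, stoichiometry requires (1/2) × 13.24 = 6.620 mol O2; 3.386 mol is available, so O2 is limiting.
n(H2O) = (2/1) × 3.386 = 6.772 mol
m(H2O) = 6.772 × 18.02 = 122.0 g

122 g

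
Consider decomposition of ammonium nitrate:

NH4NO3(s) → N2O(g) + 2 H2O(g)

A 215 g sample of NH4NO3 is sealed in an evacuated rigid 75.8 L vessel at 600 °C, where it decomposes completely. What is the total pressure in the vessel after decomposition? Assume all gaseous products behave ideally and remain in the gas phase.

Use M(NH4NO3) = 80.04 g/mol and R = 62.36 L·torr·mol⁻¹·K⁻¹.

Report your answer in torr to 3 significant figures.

n(NH4NO3) = 215 / 80.04 = 2.686 mol
n(gas produced) = (3/1) × 2.686 = 8.058 mol
P = nRT/V = 8.058 × 62.36 × 873.15 / 75.8 = 5788 torr

5790 torr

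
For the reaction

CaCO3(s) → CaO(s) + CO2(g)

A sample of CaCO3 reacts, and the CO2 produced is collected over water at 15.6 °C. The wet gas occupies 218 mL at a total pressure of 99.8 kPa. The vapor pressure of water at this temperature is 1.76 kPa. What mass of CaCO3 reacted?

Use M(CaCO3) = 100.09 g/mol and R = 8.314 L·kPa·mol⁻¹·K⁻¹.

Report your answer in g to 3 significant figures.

P(CO2) = 99.8 − 1.76 = 98.04 kPa
n(CO2) = PV/RT = (98.04 × 0.2180) / (8.314 × 288.75) = 0.008903 mol
n(CaCO3) = (1/1) × 0.008903 = 0.008903 mol
m(CaCO3) = 0.008903 × 100.09 = 0.8911 g

0.891 g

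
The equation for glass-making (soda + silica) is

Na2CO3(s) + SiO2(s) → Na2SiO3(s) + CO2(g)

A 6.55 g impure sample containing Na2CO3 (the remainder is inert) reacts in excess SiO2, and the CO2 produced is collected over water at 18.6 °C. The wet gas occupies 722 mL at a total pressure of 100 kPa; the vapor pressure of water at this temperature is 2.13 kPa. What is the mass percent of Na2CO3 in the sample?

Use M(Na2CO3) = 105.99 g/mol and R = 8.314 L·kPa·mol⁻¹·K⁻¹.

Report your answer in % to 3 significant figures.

P(CO2) = 100 − 2.13 = 97.87 kPa
n(CO2) = PV/RT = (97.87 × 0.7220) / (8.314 × 291.75) = 0.02913 mol
n(Na2CO3) = (1/1) × 0.02913 = 0.02913 mol
m(Na2CO3) = 0.02913 × 105.99 = 3.087 g
%Na2CO3 = 3.087 / 6.55 × 100 = 47.13%

47.1 %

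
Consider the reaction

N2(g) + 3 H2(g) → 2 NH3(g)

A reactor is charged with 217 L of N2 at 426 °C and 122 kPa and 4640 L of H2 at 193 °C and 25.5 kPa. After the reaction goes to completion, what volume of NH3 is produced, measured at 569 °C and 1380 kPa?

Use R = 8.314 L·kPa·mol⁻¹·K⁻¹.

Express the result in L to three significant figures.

46.2 L

n(N2) = PV/RT = (122 × 217) / (8.314 × 699.15) = 4.554 mol
n(H2) = PV/RT = (25.5 × 4640) / (8.314 × 466.15) = 30.53 mol
For 4.554 mol N2, stoichiometry requires (3/1) × 4.554 = 13.66 mol H2; 30.53 mol is available, so N2 is limiting.
n(NH3) = (2/1) × 4.554 = 9.108 mol
V(NH3) = nRT/P = 9.108 × 8.314 × 842.15 / 1380 = 46.21 L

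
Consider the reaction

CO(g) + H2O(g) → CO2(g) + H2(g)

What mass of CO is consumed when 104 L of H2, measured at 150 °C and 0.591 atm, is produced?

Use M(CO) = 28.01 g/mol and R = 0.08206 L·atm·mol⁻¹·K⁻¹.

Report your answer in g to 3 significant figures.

n(H2) = PV/RT = (0.591 × 104) / (0.08206 × 423.15) = 1.770 mol
n(CO) = (1/1) × 1.770 = 1.770 mol
m(CO) = 1.770 × 28.01 = 49.58 g

49.6 g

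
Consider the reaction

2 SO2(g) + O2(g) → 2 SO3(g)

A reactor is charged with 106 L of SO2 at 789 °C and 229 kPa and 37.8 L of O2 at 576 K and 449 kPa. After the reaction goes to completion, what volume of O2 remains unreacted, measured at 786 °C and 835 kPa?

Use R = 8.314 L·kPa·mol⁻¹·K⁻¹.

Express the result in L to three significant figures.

n(SO2) = PV/RT = (229 × 106) / (8.314 × 1062.15) = 2.749 mol
n(O2) = PV/RT = (449 × 37.8) / (8.314 × 576) = 3.544 mol
For 2.749 mol SO2, stoichiometry requires (1/2) × 2.749 = 1.375 mol O2; 3.544 mol is available, so SO2 is limiting.
n(O2) consumed = (1/2) × 2.749 = 1.375 mol; remaining = 3.544 − 1.375 = 2.169 mol
V(O2) = nRT/P = 2.169 × 8.314 × 1059.15 / 835 = 22.87 L

22.9 L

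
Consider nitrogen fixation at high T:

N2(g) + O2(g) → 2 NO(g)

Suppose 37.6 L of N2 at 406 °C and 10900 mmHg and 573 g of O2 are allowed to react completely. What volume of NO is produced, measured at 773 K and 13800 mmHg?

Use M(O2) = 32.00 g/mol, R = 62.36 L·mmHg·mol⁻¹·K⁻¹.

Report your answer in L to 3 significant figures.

n(N2) = PV/RT = (10900 × 37.6) / (62.36 × 679.15) = 9.677 mol
n(O2) = 573 / 32.00 = 17.91 mol
For 9.677 mol N2, stoichiometry requires (1/1) × 9.677 = 9.677 mol O2; 17.91 mol is available, so N2 is limiting.
n(NO) = (2/1) × 9.677 = 19.35 mol
V(NO) = nRT/P = 19.35 × 62.36 × 773 / 13800 = 67.59 L

67.6 L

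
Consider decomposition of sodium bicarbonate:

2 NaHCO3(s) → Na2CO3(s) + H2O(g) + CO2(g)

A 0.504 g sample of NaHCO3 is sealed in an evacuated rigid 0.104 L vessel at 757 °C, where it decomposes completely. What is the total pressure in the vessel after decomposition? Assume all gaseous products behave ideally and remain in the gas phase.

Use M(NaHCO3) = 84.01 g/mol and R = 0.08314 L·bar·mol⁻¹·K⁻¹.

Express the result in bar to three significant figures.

4.94 bar

n(NaHCO3) = 0.504 / 84.01 = 0.005999 mol
n(gas produced) = (2/2) × 0.005999 = 0.005999 mol
P = nRT/V = 0.005999 × 0.08314 × 1030.15 / 0.104 = 4.940 bar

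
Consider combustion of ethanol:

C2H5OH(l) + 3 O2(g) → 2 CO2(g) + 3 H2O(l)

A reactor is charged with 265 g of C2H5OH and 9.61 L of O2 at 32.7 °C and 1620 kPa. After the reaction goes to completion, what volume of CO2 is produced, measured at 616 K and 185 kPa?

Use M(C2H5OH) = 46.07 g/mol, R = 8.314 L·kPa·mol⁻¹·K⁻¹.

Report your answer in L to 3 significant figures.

113 L

n(C2H5OH) = 265 / 46.07 = 5.752 mol
n(O2) = PV/RT = (1620 × 9.61) / (8.314 × 305.85) = 6.122 mol
For 5.752 mol C2H5OH, stoichiometry requires (3/1) × 5.752 = 17.26 mol O2; 6.122 mol is available, so O2 is limiting.
n(CO2) = (2/3) × 6.122 = 4.081 mol
V(CO2) = nRT/P = 4.081 × 8.314 × 616 / 185 = 113.0 L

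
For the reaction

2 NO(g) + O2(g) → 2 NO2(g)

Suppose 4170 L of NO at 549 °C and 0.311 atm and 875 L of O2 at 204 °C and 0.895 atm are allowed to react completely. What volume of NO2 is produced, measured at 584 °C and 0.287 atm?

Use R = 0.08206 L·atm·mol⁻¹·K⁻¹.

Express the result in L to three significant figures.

4710 L

n(NO) = PV/RT = (0.311 × 4170) / (0.08206 × 822.15) = 19.22 mol
n(O2) = PV/RT = (0.895 × 875) / (0.08206 × 477.15) = 20.00 mol
For 19.22 mol NO, stoichiometry requires (1/2) × 19.22 = 9.610 mol O2; 20.00 mol is available, so NO is limiting.
n(NO2) = (2/2) × 19.22 = 19.22 mol
V(NO2) = nRT/P = 19.22 × 0.08206 × 857.15 / 0.287 = 4710 L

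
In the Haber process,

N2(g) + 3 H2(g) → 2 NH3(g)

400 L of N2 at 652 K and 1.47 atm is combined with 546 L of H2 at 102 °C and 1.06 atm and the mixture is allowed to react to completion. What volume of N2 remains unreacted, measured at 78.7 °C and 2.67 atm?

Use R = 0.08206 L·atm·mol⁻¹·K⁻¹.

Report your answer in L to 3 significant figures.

51.1 L

n(N2) = PV/RT = (1.47 × 400) / (0.08206 × 652) = 10.99 mol
n(H2) = PV/RT = (1.06 × 546) / (0.08206 × 375.15) = 18.80 mol
For 10.99 mol N2, stoichiometry requires (3/1) × 10.99 = 32.97 mol H2; 18.80 mol is available, so H2 is limiting.
n(N2) consumed = (1/3) × 18.80 = 6.267 mol; remaining = 10.99 − 6.267 = 4.723 mol
V(N2) = nRT/P = 4.723 × 0.08206 × 351.85 / 2.67 = 51.07 L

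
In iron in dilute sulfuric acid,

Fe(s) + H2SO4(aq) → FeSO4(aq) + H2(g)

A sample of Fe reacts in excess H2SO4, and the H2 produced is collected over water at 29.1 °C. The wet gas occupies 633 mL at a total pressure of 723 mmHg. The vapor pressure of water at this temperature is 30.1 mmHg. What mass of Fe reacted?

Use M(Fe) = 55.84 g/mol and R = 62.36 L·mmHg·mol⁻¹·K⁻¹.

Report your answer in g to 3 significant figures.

1.30 g

P(H2) = 723 − 30.1 = 692.9 mmHg
n(H2) = PV/RT = (692.9 × 0.6330) / (62.36 × 302.25) = 0.02327 mol
n(Fe) = (1/1) × 0.02327 = 0.02327 mol
m(Fe) = 0.02327 × 55.84 = 1.299 g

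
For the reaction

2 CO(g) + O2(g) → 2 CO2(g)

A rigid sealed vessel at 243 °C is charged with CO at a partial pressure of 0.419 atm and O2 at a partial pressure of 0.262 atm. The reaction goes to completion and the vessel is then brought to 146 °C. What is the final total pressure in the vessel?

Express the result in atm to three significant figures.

With V and T fixed, P_i ∝ n_i, so the mole ratios apply directly to partial pressures at 243 °C.
P(O2) required for 0.419 atm of CO = (1/2) × 0.419 = 0.2095 atm; available 0.262 atm, so CO is limiting.
P(O2) remaining = 0.262 − (1/2) × 0.419 = 0.05250 atm
P(gaseous products) = (2)/2 × 0.419 = 0.4190 atm
P_total at 243 °C = 0.05250 + 0.4190 = 0.4715 atm
Scaling to 146 °C: P = 0.4715 × 419.15/516.15 = 0.3829 atm

0.383 atm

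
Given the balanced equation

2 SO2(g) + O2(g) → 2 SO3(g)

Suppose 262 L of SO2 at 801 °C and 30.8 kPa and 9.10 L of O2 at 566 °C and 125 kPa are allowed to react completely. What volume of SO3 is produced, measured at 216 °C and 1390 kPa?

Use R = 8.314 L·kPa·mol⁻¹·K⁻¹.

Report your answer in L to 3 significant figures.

0.954 L

n(SO2) = PV/RT = (30.8 × 262) / (8.314 × 1074.15) = 0.9036 mol
n(O2) = PV/RT = (125 × 9.10) / (8.314 × 839.15) = 0.1630 mol
For 0.9036 mol SO2, stoichiometry requires (1/2) × 0.9036 = 0.4518 mol O2; 0.1630 mol is available, so O2 is limiting.
n(SO3) = (2/1) × 0.1630 = 0.3260 mol
V(SO3) = nRT/P = 0.3260 × 8.314 × 489.15 / 1390 = 0.9538 L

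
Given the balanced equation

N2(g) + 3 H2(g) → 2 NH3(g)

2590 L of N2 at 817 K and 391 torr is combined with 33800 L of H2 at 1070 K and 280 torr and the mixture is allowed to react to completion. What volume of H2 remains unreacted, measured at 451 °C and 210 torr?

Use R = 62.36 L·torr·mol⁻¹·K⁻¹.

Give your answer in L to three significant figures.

17700 L

n(N2) = PV/RT = (391 × 2590) / (62.36 × 817) = 19.88 mol
n(H2) = PV/RT = (280 × 33800) / (62.36 × 1070) = 141.8 mol
For 19.88 mol N2, stoichiometry requires (3/1) × 19.88 = 59.64 mol H2; 141.8 mol is available, so N2 is limiting.
n(H2) consumed = (3/1) × 19.88 = 59.64 mol; remaining = 141.8 − 59.64 = 82.16 mol
V(H2) = nRT/P = 82.16 × 62.36 × 724.15 / 210 = 17670 L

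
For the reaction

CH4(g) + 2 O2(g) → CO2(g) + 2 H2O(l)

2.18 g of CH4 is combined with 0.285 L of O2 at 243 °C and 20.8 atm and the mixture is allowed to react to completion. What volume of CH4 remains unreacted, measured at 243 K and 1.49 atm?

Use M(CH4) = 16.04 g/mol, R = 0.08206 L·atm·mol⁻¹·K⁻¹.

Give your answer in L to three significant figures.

0.882 L

n(CH4) = 2.18 / 16.04 = 0.1359 mol
n(O2) = PV/RT = (20.8 × 0.285) / (0.08206 × 516.15) = 0.1400 mol
For 0.1359 mol CH4, stoichiometry requires (2/1) × 0.1359 = 0.2718 mol O2; 0.1400 mol is available, so O2 is limiting.
n(CH4) consumed = (1/2) × 0.1400 = 0.07000 mol; remaining = 0.1359 − 0.07000 = 0.06590 mol
V(CH4) = nRT/P = 0.06590 × 0.08206 × 243 / 1.49 = 0.8819 L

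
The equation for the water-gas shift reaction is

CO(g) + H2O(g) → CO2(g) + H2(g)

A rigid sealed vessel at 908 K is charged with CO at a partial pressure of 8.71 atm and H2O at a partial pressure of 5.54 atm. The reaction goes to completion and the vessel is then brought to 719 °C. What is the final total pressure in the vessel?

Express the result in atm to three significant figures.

15.6 atm

With V and T fixed, P_i ∝ n_i, so the mole ratios apply directly to partial pressures at 908 K.
P(H2O) required for 8.71 atm of CO = (1/1) × 8.71 = 8.710 atm; available 5.54 atm, so H2O is limiting.
P(CO) remaining = 8.71 − (1/1) × 5.54 = 3.170 atm
P(gaseous products) = (1+1)/1 × 5.54 = 11.08 atm
P_total at 908 K = 3.170 + 11.08 = 14.25 atm
Scaling to 719 °C: P = 14.25 × 992.15/908 = 15.57 atm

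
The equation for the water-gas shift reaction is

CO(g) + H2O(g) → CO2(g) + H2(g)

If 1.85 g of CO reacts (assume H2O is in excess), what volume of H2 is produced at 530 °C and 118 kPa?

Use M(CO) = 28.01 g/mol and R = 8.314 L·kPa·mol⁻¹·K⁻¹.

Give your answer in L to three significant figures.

3.74 L

n(CO) = 1.850 / 28.01 = 0.06605 mol
n(H2) = (1/1) × 0.06605 = 0.06605 mol
V = nRT/P = 0.06605 × 8.314 × 803.15 / 118 = 3.738 L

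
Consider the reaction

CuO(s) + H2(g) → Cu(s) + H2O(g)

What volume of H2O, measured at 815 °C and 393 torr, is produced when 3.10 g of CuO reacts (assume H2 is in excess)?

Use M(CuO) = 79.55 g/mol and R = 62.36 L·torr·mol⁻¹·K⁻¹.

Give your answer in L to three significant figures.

n(CuO) = 3.100 / 79.55 = 0.03897 mol
n(H2O) = (1/1) × 0.03897 = 0.03897 mol
V = nRT/P = 0.03897 × 62.36 × 1088.15 / 393 = 6.729 L

6.73 L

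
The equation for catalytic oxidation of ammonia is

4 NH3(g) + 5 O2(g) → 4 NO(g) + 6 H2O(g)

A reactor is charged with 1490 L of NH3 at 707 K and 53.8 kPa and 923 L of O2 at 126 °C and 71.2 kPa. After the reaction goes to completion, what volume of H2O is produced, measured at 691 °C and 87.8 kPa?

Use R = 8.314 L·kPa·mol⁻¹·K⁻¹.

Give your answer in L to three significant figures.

1870 L

n(NH3) = PV/RT = (53.8 × 1490) / (8.314 × 707) = 13.64 mol
n(O2) = PV/RT = (71.2 × 923) / (8.314 × 399.15) = 19.80 mol
For 13.64 mol NH3, stoichiometry requires (5/4) × 13.64 = 17.05 mol O2; 19.80 mol is available, so NH3 is limiting.
n(H2O) = (6/4) × 13.64 = 20.46 mol
V(H2O) = nRT/P = 20.46 × 8.314 × 964.15 / 87.8 = 1868 L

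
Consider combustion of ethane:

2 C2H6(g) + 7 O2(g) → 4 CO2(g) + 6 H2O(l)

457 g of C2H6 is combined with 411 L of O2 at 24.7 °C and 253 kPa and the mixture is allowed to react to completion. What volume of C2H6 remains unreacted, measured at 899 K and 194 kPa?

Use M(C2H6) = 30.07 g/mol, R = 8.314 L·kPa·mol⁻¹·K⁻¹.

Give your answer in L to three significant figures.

123 L

n(C2H6) = 457 / 30.07 = 15.20 mol
n(O2) = PV/RT = (253 × 411) / (8.314 × 297.85) = 41.99 mol
For 15.20 mol C2H6, stoichiometry requires (7/2) × 15.20 = 53.20 mol O2; 41.99 mol is available, so O2 is limiting.
n(C2H6) consumed = (2/7) × 41.99 = 12.00 mol; remaining = 15.20 − 12.00 = 3.200 mol
V(C2H6) = nRT/P = 3.200 × 8.314 × 899 / 194 = 123.3 L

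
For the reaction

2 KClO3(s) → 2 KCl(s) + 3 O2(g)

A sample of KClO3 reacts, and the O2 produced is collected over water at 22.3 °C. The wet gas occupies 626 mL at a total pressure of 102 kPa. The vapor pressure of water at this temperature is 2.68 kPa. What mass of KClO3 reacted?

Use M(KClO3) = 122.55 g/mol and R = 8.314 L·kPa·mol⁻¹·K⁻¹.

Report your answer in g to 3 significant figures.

2.07 g

P(O2) = 102 − 2.68 = 99.32 kPa
n(O2) = PV/RT = (99.32 × 0.6260) / (8.314 × 295.45) = 0.02531 mol
n(KClO3) = (2/3) × 0.02531 = 0.01687 mol
m(KClO3) = 0.01687 × 122.55 = 2.067 g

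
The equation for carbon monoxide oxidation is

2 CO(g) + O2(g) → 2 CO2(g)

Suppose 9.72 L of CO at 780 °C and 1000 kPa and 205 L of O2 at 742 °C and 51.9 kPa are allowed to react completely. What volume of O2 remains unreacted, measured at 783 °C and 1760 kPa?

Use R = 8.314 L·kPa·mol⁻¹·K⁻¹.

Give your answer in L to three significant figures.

n(CO) = PV/RT = (1000 × 9.72) / (8.314 × 1053.15) = 1.110 mol
n(O2) = PV/RT = (51.9 × 205) / (8.314 × 1015.15) = 1.261 mol
For 1.110 mol CO, stoichiometry requires (1/2) × 1.110 = 0.5550 mol O2; 1.261 mol is available, so CO is limiting.
n(O2) consumed = (1/2) × 1.110 = 0.5550 mol; remaining = 1.261 − 0.5550 = 0.7060 mol
V(O2) = nRT/P = 0.7060 × 8.314 × 1056.15 / 1760 = 3.522 L

3.52 L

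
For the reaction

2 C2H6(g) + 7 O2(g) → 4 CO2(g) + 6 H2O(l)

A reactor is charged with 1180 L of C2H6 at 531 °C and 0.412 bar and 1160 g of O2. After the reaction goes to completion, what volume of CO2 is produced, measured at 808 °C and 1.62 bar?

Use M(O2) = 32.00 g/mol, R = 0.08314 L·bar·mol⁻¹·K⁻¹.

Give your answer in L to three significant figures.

n(C2H6) = PV/RT = (0.412 × 1180) / (0.08314 × 804.15) = 7.272 mol
n(O2) = 1160 / 32.00 = 36.25 mol
For 7.272 mol C2H6, stoichiometry requires (7/2) × 7.272 = 25.45 mol O2; 36.25 mol is available, so C2H6 is limiting.
n(CO2) = (4/2) × 7.272 = 14.54 mol
V(CO2) = nRT/P = 14.54 × 0.08314 × 1081.15 / 1.62 = 806.8 L

807 L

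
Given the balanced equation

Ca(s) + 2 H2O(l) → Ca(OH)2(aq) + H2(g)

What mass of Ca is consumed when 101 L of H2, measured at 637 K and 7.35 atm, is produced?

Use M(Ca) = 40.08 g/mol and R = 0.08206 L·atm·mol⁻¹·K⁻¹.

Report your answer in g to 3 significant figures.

n(H2) = PV/RT = (7.35 × 101) / (0.08206 × 637) = 14.20 mol
n(Ca) = (1/1) × 14.20 = 14.20 mol
m(Ca) = 14.20 × 40.08 = 569.1 g

569 g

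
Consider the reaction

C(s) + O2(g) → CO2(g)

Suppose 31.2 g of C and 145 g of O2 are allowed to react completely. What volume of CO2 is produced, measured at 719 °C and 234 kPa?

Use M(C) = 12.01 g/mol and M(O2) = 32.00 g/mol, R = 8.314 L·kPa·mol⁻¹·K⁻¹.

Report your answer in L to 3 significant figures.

91.6 L

n(C) = 31.2 / 12.01 = 2.598 mol
n(O2) = 145 / 32.00 = 4.531 mol
For 2.598 mol C, stoichiometry requires (1/1) × 2.598 = 2.598 mol O2; 4.531 mol is available, so C is limiting.
n(CO2) = (1/1) × 2.598 = 2.598 mol
V(CO2) = nRT/P = 2.598 × 8.314 × 992.15 / 234 = 91.58 L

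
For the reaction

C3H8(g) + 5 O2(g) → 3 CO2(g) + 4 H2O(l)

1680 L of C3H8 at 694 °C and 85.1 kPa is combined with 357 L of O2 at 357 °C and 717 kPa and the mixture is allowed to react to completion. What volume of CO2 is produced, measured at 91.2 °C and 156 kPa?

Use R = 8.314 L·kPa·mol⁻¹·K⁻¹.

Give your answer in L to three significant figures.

n(C3H8) = PV/RT = (85.1 × 1680) / (8.314 × 967.15) = 17.78 mol
n(O2) = PV/RT = (717 × 357) / (8.314 × 630.15) = 48.86 mol
For 17.78 mol C3H8, stoichiometry requires (5/1) × 17.78 = 88.90 mol O2; 48.86 mol is available, so O2 is limiting.
n(CO2) = (3/5) × 48.86 = 29.32 mol
V(CO2) = nRT/P = 29.32 × 8.314 × 364.35 / 156 = 569.3 L

569 L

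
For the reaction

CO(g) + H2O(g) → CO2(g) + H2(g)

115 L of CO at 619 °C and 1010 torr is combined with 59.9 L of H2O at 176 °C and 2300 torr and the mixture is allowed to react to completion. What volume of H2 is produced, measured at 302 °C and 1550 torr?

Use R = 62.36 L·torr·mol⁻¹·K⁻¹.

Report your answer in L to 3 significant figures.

48.3 L

n(CO) = PV/RT = (1010 × 115) / (62.36 × 892.15) = 2.088 mol
n(H2O) = PV/RT = (2300 × 59.9) / (62.36 × 449.15) = 4.919 mol
For 2.088 mol CO, stoichiometry requires (1/1) × 2.088 = 2.088 mol H2O; 4.919 mol is available, so CO is limiting.
n(H2) = (1/1) × 2.088 = 2.088 mol
V(H2) = nRT/P = 2.088 × 62.36 × 575.15 / 1550 = 48.32 L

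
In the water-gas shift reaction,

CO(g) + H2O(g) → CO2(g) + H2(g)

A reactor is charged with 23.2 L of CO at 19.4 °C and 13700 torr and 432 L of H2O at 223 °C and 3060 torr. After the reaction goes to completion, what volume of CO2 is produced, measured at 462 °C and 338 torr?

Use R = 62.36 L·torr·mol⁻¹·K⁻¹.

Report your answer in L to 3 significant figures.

2360 L

n(CO) = PV/RT = (13700 × 23.2) / (62.36 × 292.55) = 17.42 mol
n(H2O) = PV/RT = (3060 × 432) / (62.36 × 496.15) = 42.73 mol
For 17.42 mol CO, stoichiometry requires (1/1) × 17.42 = 17.42 mol H2O; 42.73 mol is available, so CO is limiting.
n(CO2) = (1/1) × 17.42 = 17.42 mol
V(CO2) = nRT/P = 17.42 × 62.36 × 735.15 / 338 = 2363 L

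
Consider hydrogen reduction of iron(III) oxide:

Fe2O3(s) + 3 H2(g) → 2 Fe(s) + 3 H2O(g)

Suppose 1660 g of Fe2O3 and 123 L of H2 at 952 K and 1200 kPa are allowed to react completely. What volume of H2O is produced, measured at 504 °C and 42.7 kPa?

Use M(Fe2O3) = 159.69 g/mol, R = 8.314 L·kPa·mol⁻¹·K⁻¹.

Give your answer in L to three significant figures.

2820 L

n(Fe2O3) = 1660 / 159.69 = 10.40 mol
n(H2) = PV/RT = (1200 × 123) / (8.314 × 952) = 18.65 mol
For 10.40 mol Fe2O3, stoichiometry requires (3/1) × 10.40 = 31.20 mol H2; 18.65 mol is available, so H2 is limiting.
n(H2O) = (3/3) × 18.65 = 18.65 mol
V(H2O) = nRT/P = 18.65 × 8.314 × 777.15 / 42.7 = 2822 L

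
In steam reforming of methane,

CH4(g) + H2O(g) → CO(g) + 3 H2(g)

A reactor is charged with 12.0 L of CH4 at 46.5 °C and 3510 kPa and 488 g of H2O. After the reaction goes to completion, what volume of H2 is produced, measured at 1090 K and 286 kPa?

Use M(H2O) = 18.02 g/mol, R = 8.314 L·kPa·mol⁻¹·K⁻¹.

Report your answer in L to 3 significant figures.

n(CH4) = PV/RT = (3510 × 12.0) / (8.314 × 319.65) = 15.85 mol
n(H2O) = 488 / 18.02 = 27.08 mol
For 15.85 mol CH4, stoichiometry requires (1/1) × 15.85 = 15.85 mol H2O; 27.08 mol is available, so CH4 is limiting.
n(H2) = (3/1) × 15.85 = 47.55 mol
V(H2) = nRT/P = 47.55 × 8.314 × 1090 / 286 = 1507 L

1510 L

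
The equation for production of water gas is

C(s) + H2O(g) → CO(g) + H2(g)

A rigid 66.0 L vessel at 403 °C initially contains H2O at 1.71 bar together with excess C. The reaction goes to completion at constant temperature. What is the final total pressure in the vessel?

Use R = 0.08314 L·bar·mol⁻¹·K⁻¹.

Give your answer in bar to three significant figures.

At constant T and V, P ∝ n(gas): 1 mol gas → 2 mol gas.
P_final = (2/1) × 1.71 = 3.420 bar

3.42 bar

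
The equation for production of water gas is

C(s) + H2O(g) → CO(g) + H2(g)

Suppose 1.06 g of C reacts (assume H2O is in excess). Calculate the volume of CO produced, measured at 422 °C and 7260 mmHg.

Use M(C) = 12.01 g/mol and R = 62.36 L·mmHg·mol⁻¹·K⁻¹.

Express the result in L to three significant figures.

n(C) = 1.060 / 12.01 = 0.08826 mol
n(CO) = (1/1) × 0.08826 = 0.08826 mol
V = nRT/P = 0.08826 × 62.36 × 695.15 / 7260 = 0.5270 L

0.527 L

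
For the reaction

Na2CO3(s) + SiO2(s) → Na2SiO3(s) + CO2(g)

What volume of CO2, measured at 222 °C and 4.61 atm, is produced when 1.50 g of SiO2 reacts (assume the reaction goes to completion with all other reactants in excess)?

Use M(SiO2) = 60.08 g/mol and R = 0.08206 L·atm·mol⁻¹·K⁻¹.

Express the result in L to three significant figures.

0.220 L

n(SiO2) = 1.500 / 60.08 = 0.02497 mol
n(CO2) = (1/1) × 0.02497 = 0.02497 mol
V = nRT/P = 0.02497 × 0.08206 × 495.15 / 4.61 = 0.2201 L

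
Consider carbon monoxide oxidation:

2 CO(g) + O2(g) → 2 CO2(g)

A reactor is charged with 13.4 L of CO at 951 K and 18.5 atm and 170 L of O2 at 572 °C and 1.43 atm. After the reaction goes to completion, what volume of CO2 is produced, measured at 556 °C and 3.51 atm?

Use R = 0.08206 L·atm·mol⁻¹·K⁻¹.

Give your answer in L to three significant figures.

61.6 L

n(CO) = PV/RT = (18.5 × 13.4) / (0.08206 × 951) = 3.177 mol
n(O2) = PV/RT = (1.43 × 170) / (0.08206 × 845.15) = 3.505 mol
For 3.177 mol CO, stoichiometry requires (1/2) × 3.177 = 1.589 mol O2; 3.505 mol is available, so CO is limiting.
n(CO2) = (2/2) × 3.177 = 3.177 mol
V(CO2) = nRT/P = 3.177 × 0.08206 × 829.15 / 3.51 = 61.58 L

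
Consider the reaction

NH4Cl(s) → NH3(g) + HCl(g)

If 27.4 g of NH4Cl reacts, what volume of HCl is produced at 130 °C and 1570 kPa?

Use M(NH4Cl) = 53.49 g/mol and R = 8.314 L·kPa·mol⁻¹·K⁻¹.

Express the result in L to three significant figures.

n(NH4Cl) = 27.40 / 53.49 = 0.5122 mol
n(HCl) = (1/1) × 0.5122 = 0.5122 mol
V = nRT/P = 0.5122 × 8.314 × 403.15 / 1570 = 1.093 L

1.09 L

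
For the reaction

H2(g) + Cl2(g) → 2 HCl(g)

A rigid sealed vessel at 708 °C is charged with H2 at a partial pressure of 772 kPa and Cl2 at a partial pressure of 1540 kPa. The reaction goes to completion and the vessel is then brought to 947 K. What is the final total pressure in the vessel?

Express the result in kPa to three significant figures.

2230 kPa

With V and T fixed, P_i ∝ n_i, so the mole ratios apply directly to partial pressures at 708 °C.
P(Cl2) required for 772 kPa of H2 = (1/1) × 772 = 772.0 kPa; available 1540 kPa, so H2 is limiting.
P(Cl2) remaining = 1540 − (1/1) × 772 = 768.0 kPa
P(gaseous products) = (2)/1 × 772 = 1544 kPa
P_total at 708 °C = 768.0 + 1544 = 2312 kPa
Scaling to 947 K: P = 2312 × 947/981.15 = 2232 kPa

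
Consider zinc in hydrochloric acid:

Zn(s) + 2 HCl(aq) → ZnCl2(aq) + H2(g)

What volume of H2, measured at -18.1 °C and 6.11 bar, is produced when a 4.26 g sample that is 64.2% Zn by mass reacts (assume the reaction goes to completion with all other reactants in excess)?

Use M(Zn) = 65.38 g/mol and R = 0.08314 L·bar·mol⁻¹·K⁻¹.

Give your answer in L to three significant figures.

mass of Zn = 4.26 × 64.2/100 = 2.735 g
n(Zn) = 2.735 / 65.38 = 0.04183 mol
n(H2) = (1/1) × 0.04183 = 0.04183 mol
V = nRT/P = 0.04183 × 0.08314 × 255.05 / 6.11 = 0.1452 L

0.145 L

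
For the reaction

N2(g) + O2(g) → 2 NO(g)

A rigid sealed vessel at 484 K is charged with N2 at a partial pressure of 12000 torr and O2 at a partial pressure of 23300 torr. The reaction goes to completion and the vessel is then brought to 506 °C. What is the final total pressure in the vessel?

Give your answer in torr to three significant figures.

With V and T fixed, P_i ∝ n_i, so the mole ratios apply directly to partial pressures at 484 K.
P(O2) required for 12000 torr of N2 = (1/1) × 12000 = 12000 torr; available 23300 torr, so N2 is limiting.
P(O2) remaining = 23300 − (1/1) × 12000 = 11300 torr
P(gaseous products) = (2)/1 × 12000 = 24000 torr
P_total at 484 K = 11300 + 24000 = 35300 torr
Scaling to 506 °C: P = 35300 × 779.15/484 = 56830 torr

56800 torr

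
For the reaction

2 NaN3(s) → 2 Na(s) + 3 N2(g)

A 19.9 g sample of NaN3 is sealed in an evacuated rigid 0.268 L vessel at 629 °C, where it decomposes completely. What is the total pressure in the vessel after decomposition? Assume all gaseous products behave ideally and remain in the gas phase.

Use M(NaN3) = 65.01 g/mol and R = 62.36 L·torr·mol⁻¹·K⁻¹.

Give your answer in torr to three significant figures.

n(NaN3) = 19.9 / 65.01 = 0.3061 mol
n(gas produced) = (3/2) × 0.3061 = 0.4591 mol
P = nRT/V = 0.4591 × 62.36 × 902.15 / 0.268 = 96370 torr

96400 torr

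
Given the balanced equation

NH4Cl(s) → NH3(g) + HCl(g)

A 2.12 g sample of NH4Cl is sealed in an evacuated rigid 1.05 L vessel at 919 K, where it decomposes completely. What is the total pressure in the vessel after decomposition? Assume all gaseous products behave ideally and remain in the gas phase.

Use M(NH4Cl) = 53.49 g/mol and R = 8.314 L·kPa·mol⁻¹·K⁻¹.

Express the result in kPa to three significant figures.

577 kPa

n(NH4Cl) = 2.12 / 53.49 = 0.03963 mol
n(gas produced) = (2/1) × 0.03963 = 0.07926 mol
P = nRT/V = 0.07926 × 8.314 × 919 / 1.05 = 576.8 kPa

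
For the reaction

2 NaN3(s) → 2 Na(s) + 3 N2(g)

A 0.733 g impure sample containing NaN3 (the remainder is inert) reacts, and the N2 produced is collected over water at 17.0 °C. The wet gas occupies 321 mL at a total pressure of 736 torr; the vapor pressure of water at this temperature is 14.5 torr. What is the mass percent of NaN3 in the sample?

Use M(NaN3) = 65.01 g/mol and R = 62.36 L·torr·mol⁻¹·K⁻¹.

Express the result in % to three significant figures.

75.7 %

P(N2) = 736 − 14.5 = 721.5 torr
n(N2) = PV/RT = (721.5 × 0.3210) / (62.36 × 290.15) = 0.01280 mol
n(NaN3) = (2/3) × 0.01280 = 0.008533 mol
m(NaN3) = 0.008533 × 65.01 = 0.5547 g
%NaN3 = 0.5547 / 0.733 × 100 = 75.68%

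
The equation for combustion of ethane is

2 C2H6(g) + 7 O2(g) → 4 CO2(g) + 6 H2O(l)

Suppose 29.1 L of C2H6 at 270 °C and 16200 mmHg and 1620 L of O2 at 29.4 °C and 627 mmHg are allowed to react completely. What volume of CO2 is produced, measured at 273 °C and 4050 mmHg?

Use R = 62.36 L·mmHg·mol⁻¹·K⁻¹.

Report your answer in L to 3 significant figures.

n(C2H6) = PV/RT = (16200 × 29.1) / (62.36 × 543.15) = 13.92 mol
n(O2) = PV/RT = (627 × 1620) / (62.36 × 302.55) = 53.84 mol
For 13.92 mol C2H6, stoichiometry requires (7/2) × 13.92 = 48.72 mol O2; 53.84 mol is available, so C2H6 is limiting.
n(CO2) = (4/2) × 13.92 = 27.84 mol
V(CO2) = nRT/P = 27.84 × 62.36 × 546.15 / 4050 = 234.1 L

234 L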